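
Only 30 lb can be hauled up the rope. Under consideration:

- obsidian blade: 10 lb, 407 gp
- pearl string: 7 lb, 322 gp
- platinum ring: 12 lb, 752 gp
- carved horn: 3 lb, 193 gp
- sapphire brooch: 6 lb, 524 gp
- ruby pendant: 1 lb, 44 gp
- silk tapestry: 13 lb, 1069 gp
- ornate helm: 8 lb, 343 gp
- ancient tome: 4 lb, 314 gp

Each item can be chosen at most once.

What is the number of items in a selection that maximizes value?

The maximum value within 30 lb is 2229.
For example pearl string + sapphire brooch + silk tapestry + ancient tome achieves it, using 30 lb.
Any selection reaching 2229 contains exactly 4 items.

4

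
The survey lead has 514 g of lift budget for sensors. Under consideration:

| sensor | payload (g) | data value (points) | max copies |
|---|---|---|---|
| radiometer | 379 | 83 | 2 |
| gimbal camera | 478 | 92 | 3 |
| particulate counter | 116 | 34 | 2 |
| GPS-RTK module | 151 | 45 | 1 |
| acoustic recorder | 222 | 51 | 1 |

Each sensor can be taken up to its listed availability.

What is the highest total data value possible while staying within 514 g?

130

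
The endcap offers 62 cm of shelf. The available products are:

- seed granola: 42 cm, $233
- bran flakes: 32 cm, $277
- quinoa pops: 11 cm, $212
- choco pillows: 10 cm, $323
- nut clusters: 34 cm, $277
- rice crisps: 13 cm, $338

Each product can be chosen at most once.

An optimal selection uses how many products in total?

Optimal total is 938.
For example bran flakes + choco pillows + rice crisps achieves it, using 55 cm.
Every optimal selection uses 3 products.

3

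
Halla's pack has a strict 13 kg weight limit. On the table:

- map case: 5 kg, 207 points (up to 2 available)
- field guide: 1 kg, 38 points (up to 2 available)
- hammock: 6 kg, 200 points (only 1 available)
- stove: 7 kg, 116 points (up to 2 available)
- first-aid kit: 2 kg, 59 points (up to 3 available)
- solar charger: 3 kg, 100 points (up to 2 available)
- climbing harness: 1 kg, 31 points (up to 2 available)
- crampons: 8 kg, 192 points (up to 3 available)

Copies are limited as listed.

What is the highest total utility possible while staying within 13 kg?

521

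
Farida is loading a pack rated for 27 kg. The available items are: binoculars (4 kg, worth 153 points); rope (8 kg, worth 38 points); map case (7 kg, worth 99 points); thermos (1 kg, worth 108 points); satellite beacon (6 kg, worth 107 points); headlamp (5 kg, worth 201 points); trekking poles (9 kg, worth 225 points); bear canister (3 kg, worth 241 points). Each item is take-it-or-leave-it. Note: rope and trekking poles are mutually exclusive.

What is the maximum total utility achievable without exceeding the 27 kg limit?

By utility per kg: thermos 108.00, bear canister 80.33, headlamp 40.20, binoculars 38.25 lead.
Binoculars + thermos + headlamp + trekking poles + bear canister uses 22 of the 27 kg and totals 928.
Runner-up binoculars + satellite beacon + headlamp + trekking poles + bear canister tops out at 927.

928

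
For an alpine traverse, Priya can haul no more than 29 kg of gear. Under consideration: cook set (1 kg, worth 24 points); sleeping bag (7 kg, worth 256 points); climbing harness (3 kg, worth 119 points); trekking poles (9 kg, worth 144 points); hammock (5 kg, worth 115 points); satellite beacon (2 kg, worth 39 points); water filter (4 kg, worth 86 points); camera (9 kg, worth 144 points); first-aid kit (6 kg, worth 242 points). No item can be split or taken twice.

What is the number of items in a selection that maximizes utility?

Best achievable utility is 881.
cook set + sleeping bag + climbing harness + hammock + satellite beacon + water filter + first-aid kit hits 881 at 28 kg.
All optima have 7 items.

7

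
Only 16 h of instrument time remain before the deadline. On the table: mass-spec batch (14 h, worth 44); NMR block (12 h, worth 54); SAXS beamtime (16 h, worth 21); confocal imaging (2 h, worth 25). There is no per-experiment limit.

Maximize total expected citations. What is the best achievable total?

Taking 8×confocal imaging: 16 h used, 200 in expected citations.
No other feasible combination exceeds 200.

200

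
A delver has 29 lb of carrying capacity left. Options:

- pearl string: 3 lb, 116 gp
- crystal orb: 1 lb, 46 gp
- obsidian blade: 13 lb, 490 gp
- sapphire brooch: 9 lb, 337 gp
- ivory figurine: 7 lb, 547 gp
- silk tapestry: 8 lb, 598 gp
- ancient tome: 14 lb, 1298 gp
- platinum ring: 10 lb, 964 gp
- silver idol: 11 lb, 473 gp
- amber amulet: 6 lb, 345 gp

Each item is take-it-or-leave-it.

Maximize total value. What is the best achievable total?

2443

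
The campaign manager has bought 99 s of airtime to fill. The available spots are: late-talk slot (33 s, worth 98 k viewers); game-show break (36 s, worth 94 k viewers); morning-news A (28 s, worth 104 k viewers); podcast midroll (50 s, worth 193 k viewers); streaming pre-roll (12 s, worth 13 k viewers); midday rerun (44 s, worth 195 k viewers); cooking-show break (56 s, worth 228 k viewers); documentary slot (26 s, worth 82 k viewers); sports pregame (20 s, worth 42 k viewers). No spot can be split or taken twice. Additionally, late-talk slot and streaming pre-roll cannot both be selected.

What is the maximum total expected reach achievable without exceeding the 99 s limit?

Taking podcast midroll + midday rerun: 94 s used, 388 in expected reach.
Nothing else feasible within 99 s beats 388.

388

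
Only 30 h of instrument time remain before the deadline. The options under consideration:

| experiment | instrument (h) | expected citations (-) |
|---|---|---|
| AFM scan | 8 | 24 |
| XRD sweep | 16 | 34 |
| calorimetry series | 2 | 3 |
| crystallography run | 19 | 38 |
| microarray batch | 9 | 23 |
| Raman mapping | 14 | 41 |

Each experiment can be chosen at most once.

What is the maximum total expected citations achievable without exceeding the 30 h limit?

75

Ranking by ratio (expected citations/h): AFM scan 3.00, Raman mapping 2.93, microarray batch 2.56.
Taking the top-ratio experiments first gives AFM scan + calorimetry series + Raman mapping for 68 (24 h).
The 10 h tied up in AFM scan and calorimetry series is better spent on XRD sweep — total rises to 75 (30 h).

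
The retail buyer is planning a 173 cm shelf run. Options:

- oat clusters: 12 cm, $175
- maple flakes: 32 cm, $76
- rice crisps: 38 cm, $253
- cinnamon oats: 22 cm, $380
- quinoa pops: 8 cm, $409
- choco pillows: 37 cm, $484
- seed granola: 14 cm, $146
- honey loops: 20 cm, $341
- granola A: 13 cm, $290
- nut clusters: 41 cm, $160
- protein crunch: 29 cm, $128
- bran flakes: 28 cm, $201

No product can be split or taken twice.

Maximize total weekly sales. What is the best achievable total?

2478

A density-first pass picks oat clusters + cinnamon oats + quinoa pops + choco pillows + seed granola + honey loops + granola A + bran flakes — 2426 at 154 cm.
The 28 cm tied up in bran flakes is better spent on rice crisps — total rises to 2478 (164 cm).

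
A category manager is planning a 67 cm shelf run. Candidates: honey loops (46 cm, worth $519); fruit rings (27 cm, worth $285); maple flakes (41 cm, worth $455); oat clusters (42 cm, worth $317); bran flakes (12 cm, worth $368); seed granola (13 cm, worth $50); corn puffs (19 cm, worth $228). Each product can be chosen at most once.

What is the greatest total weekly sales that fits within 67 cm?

887

A density-first pass picks fruit rings + bran flakes + corn puffs — 881 at 58 cm.
The 46 cm tied up in fruit rings and corn puffs is better spent on honey loops — total rises to 887 (58 cm).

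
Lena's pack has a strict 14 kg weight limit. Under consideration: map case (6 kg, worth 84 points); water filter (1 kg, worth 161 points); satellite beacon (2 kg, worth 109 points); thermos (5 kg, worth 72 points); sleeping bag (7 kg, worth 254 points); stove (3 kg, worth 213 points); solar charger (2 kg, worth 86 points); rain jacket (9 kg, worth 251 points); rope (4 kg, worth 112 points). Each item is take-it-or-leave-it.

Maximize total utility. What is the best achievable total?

Greedy by ratio would take water filter + satellite beacon + stove + solar charger + rope: 12 kg used, total 681.
The 6 kg tied up in solar charger and rope is better spent on sleeping bag — total rises to 737 (13 kg).
The spare 1 kg is too small for any remaining item, and no exchange beats 737.

737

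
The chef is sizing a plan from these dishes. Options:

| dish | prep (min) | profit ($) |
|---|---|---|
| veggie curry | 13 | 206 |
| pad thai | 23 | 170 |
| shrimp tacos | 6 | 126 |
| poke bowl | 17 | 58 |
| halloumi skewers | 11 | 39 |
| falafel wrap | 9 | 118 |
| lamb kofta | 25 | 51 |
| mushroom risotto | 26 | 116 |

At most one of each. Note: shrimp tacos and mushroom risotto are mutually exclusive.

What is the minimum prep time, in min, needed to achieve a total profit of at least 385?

Minimise min subject to total profit ≥ 385.
veggie curry + shrimp tacos + falafel wrap: 450 profit at 28 min.
Any bundle with less than 28 min falls short of 385.

28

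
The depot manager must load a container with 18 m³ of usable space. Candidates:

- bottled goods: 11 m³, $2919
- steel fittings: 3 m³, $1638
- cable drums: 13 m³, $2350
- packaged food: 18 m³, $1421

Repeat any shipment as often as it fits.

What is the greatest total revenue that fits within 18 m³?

9828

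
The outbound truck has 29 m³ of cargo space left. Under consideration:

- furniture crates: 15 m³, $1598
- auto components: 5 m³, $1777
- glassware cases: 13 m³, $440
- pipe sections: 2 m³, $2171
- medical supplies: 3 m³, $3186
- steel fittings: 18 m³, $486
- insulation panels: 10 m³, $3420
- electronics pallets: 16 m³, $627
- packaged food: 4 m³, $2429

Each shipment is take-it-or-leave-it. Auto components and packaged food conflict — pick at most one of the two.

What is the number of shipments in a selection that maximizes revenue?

4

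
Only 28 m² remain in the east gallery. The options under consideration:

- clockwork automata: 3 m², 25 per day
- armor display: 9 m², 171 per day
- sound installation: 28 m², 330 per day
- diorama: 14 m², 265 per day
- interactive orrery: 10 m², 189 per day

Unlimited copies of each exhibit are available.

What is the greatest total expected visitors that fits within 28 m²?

531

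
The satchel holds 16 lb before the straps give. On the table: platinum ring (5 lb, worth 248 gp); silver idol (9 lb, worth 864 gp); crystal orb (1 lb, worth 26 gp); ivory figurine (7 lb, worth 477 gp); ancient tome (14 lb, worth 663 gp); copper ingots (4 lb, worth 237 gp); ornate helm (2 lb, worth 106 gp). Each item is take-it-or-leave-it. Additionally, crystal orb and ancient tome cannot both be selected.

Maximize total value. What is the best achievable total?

Density check — silver idol 96.00, ivory figurine 68.14, copper ingots 59.25, ornate helm 53.00 are the best per lb.
Silver idol + ivory figurine uses 16 of the 16 lb and totals 1341.
Next best is silver idol + crystal orb + copper ingots + ornate helm at 1233 (16 lb) — short by 108.

1341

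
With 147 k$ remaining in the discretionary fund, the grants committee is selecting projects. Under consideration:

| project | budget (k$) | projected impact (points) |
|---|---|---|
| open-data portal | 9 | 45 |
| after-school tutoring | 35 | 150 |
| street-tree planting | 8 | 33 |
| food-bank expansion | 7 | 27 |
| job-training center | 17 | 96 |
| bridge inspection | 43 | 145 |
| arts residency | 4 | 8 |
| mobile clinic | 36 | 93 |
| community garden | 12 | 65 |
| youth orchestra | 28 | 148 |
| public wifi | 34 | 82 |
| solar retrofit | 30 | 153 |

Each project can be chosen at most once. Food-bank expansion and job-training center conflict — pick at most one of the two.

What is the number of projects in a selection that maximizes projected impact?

Best achievable projected impact is 698.
For example open-data portal + after-school tutoring + street-tree planting + job-training center + arts residency + community garden + youth orchestra + solar retrofit achieves it, using 143 k$.
All optima have 8 projects.

8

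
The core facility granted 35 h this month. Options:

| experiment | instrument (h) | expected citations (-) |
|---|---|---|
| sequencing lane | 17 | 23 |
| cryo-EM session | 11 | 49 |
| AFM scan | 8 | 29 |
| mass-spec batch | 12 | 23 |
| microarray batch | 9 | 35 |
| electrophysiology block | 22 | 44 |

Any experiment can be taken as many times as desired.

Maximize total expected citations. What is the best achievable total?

147

Taking 3×cryo-EM session: 33 h used, 147 in expected citations.
The spare 2 h is too small for any remaining experiment, and no exchange beats 147.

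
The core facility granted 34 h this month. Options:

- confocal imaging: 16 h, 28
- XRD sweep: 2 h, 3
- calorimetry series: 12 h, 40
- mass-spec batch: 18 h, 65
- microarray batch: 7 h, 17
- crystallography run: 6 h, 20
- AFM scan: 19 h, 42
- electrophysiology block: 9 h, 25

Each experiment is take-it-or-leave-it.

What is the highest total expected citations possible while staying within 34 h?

110

Greedy by ratio would take XRD sweep + calorimetry series + mass-spec batch: 32 h used, total 108.
Replace XRD sweep and calorimetry series with crystallography run + electrophysiology block: the trade gains 2 net, giving 110 at 33 h.
Next best is XRD sweep + calorimetry series + mass-spec batch at 108 (32 h) — short by 2.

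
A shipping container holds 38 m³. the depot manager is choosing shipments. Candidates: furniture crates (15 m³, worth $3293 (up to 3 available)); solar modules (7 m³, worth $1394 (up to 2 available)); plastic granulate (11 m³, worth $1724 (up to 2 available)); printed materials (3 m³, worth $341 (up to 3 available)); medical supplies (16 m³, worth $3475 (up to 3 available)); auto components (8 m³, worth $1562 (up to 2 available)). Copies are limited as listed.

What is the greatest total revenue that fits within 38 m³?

8162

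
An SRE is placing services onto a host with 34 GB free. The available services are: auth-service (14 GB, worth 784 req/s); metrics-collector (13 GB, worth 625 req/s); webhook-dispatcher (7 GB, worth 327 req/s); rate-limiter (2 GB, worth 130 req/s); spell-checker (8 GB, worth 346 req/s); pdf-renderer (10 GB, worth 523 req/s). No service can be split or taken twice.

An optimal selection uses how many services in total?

4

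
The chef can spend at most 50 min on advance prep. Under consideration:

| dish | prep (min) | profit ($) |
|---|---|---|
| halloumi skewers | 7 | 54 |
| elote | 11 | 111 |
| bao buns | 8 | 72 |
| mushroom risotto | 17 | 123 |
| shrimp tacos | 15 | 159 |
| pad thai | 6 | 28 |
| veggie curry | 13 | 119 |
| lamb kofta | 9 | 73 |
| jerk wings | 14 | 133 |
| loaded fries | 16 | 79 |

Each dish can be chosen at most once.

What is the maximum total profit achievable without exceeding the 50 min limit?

483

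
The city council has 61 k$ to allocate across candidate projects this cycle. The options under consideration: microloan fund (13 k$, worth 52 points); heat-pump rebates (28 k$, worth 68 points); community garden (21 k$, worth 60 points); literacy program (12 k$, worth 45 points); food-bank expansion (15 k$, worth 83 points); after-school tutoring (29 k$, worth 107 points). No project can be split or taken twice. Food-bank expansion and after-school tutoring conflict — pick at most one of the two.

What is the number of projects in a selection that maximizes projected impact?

Optimal total is 240.
One optimal bundle: microloan fund + community garden + literacy program + food-bank expansion (61 k$).
Every optimal selection uses 4 projects.

4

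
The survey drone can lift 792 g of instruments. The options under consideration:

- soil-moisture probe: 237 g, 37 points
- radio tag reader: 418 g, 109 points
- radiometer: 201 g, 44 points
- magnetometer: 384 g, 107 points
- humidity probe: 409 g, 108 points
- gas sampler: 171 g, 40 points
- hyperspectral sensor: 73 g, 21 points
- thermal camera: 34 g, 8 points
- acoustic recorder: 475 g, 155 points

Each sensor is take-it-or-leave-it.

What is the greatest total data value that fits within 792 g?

Ranking by ratio (data value/g): acoustic recorder 0.33, hyperspectral sensor 0.29, magnetometer 0.28.
The ratio heuristic lands on gas sampler + hyperspectral sensor + thermal camera + acoustic recorder (224) but leaves 39 g idle.
Dropping gas sampler frees 171 g; slotting in radiometer (201 g) lifts the total to 228 at 783 g.
The spare 9 g is too small for any remaining sensor, and no exchange beats 228.

228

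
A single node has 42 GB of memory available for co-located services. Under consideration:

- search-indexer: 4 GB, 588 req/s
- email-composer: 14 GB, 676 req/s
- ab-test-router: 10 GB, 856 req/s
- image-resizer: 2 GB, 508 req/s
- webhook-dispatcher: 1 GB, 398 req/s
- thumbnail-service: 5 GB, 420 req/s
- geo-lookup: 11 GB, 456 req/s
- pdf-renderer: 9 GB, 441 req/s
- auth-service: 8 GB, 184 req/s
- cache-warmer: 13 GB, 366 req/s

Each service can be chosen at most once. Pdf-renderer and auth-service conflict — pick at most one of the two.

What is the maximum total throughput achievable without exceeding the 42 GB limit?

3667

The ratio ordering already packs tightly: search-indexer + ab-test-router + image-resizer + webhook-dispatcher + thumbnail-service + geo-lookup + pdf-renderer, 42 GB, 3667.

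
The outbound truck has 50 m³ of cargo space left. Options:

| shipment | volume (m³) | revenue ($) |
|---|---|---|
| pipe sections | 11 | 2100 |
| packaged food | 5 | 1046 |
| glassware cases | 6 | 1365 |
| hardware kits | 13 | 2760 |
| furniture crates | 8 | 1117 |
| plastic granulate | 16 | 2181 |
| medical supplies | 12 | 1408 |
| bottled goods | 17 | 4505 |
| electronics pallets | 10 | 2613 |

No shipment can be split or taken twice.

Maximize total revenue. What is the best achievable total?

11629

By revenue per m³: bottled goods 265.00, electronics pallets 261.30, glassware cases 227.50, hardware kits 212.31 lead.
A density-first pass picks glassware cases + hardware kits + bottled goods + electronics pallets — 11243 at 46 m³.
The 13 m³ tied up in hardware kits is better spent on pipe sections + packaged food — total rises to 11629 (49 m³).
Next best is glassware cases + hardware kits + bottled goods + electronics pallets at 11243 (46 m³) — short by 386.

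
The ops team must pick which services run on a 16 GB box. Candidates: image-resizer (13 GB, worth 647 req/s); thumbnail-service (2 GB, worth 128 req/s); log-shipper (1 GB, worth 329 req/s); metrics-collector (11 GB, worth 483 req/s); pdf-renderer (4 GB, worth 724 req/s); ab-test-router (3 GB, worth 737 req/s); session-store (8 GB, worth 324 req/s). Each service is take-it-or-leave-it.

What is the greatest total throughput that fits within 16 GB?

2114

By throughput per GB: log-shipper 329.00, ab-test-router 245.67, pdf-renderer 181.00, thumbnail-service 64.00 lead.
Filling by ratio: thumbnail-service + log-shipper + pdf-renderer + ab-test-router for 1918, with 6 GB left unused.
Replace thumbnail-service with session-store: the trade gains 196 net, giving 2114 at 16 GB.
Every other selection either busts 16 GB or fails to beat 2114.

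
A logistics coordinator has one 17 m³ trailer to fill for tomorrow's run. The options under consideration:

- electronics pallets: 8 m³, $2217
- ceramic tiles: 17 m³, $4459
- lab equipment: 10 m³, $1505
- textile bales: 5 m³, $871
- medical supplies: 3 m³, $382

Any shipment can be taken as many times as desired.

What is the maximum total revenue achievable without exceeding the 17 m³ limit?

Filling by ratio: 2×electronics pallets for 4434, with 1 m³ left unused.
Dropping 2×electronics pallets frees 16 m³; slotting in ceramic tiles (17 m³) lifts the total to 4459 at 17 m³.
No other feasible combination exceeds 4459.

4459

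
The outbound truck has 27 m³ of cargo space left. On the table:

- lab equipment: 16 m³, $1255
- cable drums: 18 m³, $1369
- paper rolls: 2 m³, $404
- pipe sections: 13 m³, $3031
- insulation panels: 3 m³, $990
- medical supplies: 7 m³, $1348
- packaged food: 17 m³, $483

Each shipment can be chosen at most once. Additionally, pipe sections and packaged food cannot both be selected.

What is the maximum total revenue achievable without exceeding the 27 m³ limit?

5773

The ratio ordering already packs tightly: paper rolls + pipe sections + insulation panels + medical supplies, 25 m³, 5773.
That's the maximum — no feasible swap from here does better than 5773.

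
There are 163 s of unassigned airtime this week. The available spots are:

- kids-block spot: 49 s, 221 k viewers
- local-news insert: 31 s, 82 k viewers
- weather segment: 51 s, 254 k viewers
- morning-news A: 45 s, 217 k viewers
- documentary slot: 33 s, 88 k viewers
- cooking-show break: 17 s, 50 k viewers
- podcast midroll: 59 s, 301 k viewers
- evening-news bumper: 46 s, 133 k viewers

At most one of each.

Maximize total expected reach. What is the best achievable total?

Taking the top-ratio spots first gives weather segment + morning-news A + podcast midroll for 772 (155 s).
Dropping morning-news A frees 45 s; slotting in kids-block spot (49 s) lifts the total to 776 at 159 s.

776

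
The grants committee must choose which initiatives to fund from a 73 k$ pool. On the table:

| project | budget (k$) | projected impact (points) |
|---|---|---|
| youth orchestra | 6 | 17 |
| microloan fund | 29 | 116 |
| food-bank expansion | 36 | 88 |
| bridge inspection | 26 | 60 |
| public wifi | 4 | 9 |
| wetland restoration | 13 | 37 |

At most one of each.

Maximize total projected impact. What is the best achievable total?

222

Greedy by ratio would take youth orchestra + microloan fund + public wifi + wetland restoration: 52 k$ used, total 179.
The 6 k$ tied up in youth orchestra is better spent on bridge inspection — total rises to 222 (72 k$).
The spare 1 k$ is too small for any remaining project, and no exchange beats 222.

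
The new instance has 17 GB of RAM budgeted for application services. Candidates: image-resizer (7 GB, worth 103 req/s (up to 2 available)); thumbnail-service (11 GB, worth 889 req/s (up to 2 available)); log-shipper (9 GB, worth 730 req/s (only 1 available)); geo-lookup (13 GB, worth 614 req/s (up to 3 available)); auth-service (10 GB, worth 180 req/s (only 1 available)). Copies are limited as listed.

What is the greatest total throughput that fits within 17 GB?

889

Taking the top-ratio services first gives image-resizer + log-shipper for 833 (16 GB).
Dropping image-resizer and log-shipper frees 16 GB; slotting in thumbnail-service (11 GB) lifts the total to 889 at 11 GB.
No other feasible combination exceeds 889.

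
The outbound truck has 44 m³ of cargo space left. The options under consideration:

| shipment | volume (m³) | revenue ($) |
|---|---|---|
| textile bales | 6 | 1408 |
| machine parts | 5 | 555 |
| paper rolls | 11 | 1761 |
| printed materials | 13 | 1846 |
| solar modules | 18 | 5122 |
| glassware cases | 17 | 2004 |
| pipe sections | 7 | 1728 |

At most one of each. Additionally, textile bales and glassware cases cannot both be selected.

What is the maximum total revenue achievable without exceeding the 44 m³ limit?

10104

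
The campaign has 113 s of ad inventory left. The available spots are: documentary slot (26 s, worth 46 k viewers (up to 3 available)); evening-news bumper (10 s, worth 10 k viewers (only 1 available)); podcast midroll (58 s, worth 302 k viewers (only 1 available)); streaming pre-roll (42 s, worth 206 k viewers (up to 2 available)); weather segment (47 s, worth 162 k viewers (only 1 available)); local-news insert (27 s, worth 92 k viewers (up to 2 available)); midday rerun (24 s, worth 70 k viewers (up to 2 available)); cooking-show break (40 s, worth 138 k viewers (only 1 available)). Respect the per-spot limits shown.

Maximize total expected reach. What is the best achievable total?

Evening-news bumper + podcast midroll + streaming pre-roll uses 110 of the 113 s and totals 518.
The spare 3 s is too small for any remaining spot, and no exchange beats 518.

518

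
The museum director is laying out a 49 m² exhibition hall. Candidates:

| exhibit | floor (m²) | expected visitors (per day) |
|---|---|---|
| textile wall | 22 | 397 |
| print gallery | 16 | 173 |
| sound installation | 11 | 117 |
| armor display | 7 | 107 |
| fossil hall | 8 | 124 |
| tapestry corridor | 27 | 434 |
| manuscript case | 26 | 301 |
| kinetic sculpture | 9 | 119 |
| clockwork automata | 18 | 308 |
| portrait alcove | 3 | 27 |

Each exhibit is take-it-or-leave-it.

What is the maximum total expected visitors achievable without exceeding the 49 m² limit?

By expected visitors per m²: textile wall 18.05, clockwork automata 17.11, tapestry corridor 16.07 lead.
Taking the top-ratio exhibits first gives textile wall + fossil hall + clockwork automata for 829 (48 m²).
Replace fossil hall and clockwork automata with tapestry corridor: the trade gains 2 net, giving 831 at 49 m².

831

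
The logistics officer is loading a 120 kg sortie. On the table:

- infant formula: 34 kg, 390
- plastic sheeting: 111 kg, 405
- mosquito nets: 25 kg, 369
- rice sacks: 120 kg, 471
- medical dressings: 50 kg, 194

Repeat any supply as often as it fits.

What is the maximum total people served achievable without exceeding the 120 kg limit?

1518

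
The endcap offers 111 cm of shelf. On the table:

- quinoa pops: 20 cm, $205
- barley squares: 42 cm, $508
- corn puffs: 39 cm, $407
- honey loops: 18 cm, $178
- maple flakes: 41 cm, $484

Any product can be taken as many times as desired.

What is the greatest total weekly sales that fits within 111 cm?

1221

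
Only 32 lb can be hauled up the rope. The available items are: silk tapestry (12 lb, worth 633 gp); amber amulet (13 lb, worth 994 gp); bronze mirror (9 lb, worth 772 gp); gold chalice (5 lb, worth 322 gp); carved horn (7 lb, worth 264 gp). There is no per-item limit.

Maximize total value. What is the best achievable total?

2638

Density check — bronze mirror 85.78, amber amulet 76.46, gold chalice 64.40 are the best per lb.
The ratio ordering already packs tightly: 3×bronze mirror + gold chalice, 32 lb, 2638.
Nothing else within 32 lb beats 2638.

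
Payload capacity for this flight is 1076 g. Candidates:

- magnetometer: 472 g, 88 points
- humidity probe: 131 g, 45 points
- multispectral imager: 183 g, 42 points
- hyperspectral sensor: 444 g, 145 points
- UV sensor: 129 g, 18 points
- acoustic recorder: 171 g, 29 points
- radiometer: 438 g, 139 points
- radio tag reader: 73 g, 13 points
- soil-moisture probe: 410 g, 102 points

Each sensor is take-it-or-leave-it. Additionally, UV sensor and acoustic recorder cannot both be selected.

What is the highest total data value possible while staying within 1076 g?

329

Taking humidity probe + hyperspectral sensor + radiometer: 1013 g used, 329 in data value.
The closest alternative, multispectral imager + hyperspectral sensor + radiometer, reaches only 326.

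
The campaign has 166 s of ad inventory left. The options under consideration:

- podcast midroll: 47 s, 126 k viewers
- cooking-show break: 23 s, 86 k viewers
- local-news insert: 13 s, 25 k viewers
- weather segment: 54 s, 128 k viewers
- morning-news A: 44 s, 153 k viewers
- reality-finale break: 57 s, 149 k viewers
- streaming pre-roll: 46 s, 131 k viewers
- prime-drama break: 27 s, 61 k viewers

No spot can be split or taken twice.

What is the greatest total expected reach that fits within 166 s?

Density check — cooking-show break 3.74, morning-news A 3.48, streaming pre-roll 2.85, podcast midroll 2.68 are the best per s.
The ratio ordering already packs tightly: podcast midroll + cooking-show break + morning-news A + streaming pre-roll, 160 s, 496.
Runner-up cooking-show break + local-news insert + morning-news A + reality-finale break + prime-drama break tops out at 474.

496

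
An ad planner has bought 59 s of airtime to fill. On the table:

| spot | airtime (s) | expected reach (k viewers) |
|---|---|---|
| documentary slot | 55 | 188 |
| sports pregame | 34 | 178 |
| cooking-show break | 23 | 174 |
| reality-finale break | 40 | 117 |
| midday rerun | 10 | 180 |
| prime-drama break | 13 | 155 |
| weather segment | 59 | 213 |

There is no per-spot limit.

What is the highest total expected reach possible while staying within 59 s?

5×midday rerun uses 50 of the 59 s and totals 900.
Every other selection either busts 59 s or fails to beat 900.

900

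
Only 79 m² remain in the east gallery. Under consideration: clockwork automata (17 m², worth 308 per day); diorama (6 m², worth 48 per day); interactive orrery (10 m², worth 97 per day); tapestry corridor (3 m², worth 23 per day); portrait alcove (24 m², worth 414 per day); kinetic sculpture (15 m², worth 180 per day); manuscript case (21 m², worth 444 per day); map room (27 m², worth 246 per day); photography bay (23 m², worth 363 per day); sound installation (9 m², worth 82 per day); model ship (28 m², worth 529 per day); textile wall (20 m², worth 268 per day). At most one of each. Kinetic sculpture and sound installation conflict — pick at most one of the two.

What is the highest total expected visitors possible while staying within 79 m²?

1435

Ranking by ratio (expected visitors/m²): manuscript case 21.14, model ship 18.89, clockwork automata 18.12, portrait alcove 17.25.
Taking the top-ratio exhibits first gives clockwork automata + interactive orrery + tapestry corridor + manuscript case + model ship for 1401 (79 m²).
But diorama + portrait alcove + manuscript case + model ship fits in 79 m² and reaches 1435.
The closest alternative, tapestry corridor + portrait alcove + manuscript case + model ship, reaches only 1410.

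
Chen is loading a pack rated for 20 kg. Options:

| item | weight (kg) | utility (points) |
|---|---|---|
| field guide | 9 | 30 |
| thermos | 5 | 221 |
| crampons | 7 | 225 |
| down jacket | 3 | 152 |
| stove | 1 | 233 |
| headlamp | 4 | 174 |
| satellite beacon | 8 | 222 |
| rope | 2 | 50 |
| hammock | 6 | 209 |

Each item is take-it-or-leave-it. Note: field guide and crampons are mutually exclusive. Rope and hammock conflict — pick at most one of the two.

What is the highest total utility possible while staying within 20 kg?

Ranking by ratio (utility/kg): stove 233.00, down jacket 50.67, thermos 44.20, headlamp 43.50.
Taking the top-ratio items first gives thermos + down jacket + stove + headlamp + hammock for 989 (19 kg).
The 6 kg tied up in hammock is better spent on crampons — total rises to 1005 (20 kg).
No other feasible combination exceeds 1005.

1005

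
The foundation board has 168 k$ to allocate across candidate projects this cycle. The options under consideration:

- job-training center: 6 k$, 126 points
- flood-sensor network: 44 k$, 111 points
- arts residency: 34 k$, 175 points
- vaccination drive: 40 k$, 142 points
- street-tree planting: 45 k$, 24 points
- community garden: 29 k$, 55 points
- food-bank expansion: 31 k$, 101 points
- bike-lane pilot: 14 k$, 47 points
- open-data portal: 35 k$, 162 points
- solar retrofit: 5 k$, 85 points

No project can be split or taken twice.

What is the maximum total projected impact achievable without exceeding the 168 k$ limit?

Ranking by ratio (projected impact/k$): job-training center 21.00, solar retrofit 17.00, arts residency 5.15, open-data portal 4.63.
Job-training center + arts residency + vaccination drive + food-bank expansion + bike-lane pilot + open-data portal + solar retrofit uses 165 of the 168 k$ and totals 838.

838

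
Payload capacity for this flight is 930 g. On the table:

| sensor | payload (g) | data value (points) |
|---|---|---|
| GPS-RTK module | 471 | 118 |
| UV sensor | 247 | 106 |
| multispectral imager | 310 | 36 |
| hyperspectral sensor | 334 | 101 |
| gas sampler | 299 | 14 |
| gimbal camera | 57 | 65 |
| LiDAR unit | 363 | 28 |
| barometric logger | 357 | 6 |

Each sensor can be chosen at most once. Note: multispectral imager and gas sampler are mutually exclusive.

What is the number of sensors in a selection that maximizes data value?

Optimal total is 289.
One optimal bundle: GPS-RTK module + UV sensor + gimbal camera (775 g).
Every optimal selection uses 3 sensors.

3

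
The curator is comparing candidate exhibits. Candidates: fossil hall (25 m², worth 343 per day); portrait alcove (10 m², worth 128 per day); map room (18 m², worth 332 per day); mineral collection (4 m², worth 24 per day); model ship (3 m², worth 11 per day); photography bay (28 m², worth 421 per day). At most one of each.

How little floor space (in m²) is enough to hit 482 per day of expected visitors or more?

Look for the lowest-floor combination reaching 482.
portrait alcove + map room + mineral collection: 484 expected visitors at 32 m².
Below 32 m² the best achievable stays under 482.

32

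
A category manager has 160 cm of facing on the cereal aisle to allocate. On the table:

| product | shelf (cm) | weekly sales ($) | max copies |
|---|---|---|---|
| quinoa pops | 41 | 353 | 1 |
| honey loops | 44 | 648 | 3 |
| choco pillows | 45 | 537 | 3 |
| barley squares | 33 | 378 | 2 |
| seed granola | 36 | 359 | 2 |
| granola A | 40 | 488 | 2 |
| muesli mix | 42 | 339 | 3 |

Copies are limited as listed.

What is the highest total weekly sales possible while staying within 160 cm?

2052

Greedy by ratio would take 3×honey loops: 132 cm used, total 1944.
Replace honey loops with 2×barley squares: the trade gains 108 net, giving 2052 at 154 cm.
That's the maximum — no swap from here does better than 2052.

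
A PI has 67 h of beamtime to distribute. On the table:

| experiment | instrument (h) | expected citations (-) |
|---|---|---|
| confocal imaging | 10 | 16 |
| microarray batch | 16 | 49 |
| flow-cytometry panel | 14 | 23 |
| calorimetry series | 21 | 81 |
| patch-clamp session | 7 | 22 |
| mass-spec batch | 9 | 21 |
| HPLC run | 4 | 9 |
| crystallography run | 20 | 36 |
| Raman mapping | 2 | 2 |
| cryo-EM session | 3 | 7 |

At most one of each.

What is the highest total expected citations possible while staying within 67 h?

The ratio heuristic lands on microarray batch + calorimetry series + patch-clamp session + mass-spec batch + HPLC run + Raman mapping + cryo-EM session (191) but leaves 5 h idle.
The 5 h tied up in Raman mapping and cryo-EM session is better spent on confocal imaging — total rises to 198 (67 h).
Next best is microarray batch + flow-cytometry panel + calorimetry series + patch-clamp session + mass-spec batch at 196 (67 h) — short by 2.

198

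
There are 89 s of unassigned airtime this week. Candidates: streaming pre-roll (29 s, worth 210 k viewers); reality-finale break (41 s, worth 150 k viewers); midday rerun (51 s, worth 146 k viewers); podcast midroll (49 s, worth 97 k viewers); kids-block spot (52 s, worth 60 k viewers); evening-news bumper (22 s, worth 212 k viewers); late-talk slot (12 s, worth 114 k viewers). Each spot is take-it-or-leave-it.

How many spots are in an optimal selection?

3

The maximum expected reach within 89 s is 536.
streaming pre-roll + evening-news bumper + late-talk slot hits 536 at 63 s.
Every optimal selection uses 3 spots.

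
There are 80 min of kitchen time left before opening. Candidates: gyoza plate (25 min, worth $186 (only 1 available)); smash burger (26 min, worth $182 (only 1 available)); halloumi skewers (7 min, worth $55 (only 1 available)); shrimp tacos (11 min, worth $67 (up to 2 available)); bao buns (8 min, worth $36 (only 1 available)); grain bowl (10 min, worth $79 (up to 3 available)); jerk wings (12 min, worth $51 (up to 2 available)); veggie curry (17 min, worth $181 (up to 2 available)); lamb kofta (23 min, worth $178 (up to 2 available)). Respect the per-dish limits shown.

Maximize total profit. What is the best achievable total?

Greedy by ratio would take halloumi skewers + bao buns + 3×grain bowl + 2×veggie curry: 79 min used, total 690.
Dropping halloumi skewers and bao buns and 3×grain bowl frees 45 min; slotting in 2×lamb kofta (46 min) lifts the total to 718 at 80 min.
Every other selection either busts 80 min or exceeds an availability limit or fails to beat 718.

718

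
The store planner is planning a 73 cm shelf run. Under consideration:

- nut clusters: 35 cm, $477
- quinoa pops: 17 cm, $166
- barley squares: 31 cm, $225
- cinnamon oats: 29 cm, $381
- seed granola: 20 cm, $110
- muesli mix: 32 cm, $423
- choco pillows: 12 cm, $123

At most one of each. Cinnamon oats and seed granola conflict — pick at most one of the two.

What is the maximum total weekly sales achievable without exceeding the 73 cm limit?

By weekly sales per cm: nut clusters 13.63, muesli mix 13.22, cinnamon oats 13.14 lead.
Greedy by ratio would take nut clusters + muesli mix: 67 cm used, total 900.
Replace nut clusters with cinnamon oats + choco pillows: the trade gains 27 net, giving 927 at 73 cm.
Nothing else feasible within 73 cm beats 927.

927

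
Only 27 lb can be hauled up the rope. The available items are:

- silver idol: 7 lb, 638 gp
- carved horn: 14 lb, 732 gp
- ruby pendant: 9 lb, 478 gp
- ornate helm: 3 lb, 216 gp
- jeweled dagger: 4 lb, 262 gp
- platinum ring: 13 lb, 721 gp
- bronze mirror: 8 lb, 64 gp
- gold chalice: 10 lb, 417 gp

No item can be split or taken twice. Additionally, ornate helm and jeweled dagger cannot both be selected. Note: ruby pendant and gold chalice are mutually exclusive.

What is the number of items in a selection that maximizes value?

3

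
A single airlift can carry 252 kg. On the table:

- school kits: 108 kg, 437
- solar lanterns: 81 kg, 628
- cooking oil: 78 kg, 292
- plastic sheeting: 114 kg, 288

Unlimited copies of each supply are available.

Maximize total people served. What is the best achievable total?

1884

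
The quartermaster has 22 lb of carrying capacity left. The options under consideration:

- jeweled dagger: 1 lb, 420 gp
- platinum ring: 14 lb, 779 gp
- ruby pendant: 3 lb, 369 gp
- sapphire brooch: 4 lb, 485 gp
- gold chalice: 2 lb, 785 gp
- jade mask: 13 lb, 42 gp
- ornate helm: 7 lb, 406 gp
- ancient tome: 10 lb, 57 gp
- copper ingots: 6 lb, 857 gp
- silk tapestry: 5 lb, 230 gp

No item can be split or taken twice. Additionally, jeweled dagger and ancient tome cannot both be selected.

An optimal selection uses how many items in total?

6

Best achievable value is 3146.
One optimal bundle: jeweled dagger + ruby pendant + sapphire brooch + gold chalice + copper ingots + silk tapestry (21 lb).
All optima have 6 items.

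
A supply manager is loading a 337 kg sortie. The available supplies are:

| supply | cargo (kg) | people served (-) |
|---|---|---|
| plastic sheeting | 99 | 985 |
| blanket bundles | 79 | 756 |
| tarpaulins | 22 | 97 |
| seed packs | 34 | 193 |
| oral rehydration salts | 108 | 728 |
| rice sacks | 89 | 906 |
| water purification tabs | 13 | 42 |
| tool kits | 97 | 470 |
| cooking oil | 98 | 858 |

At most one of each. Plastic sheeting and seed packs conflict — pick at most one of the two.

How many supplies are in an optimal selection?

Optimal total is 2888.
For example plastic sheeting + tarpaulins + rice sacks + water purification tabs + cooking oil achieves it, using 321 kg.
All optima have 5 supplies.

5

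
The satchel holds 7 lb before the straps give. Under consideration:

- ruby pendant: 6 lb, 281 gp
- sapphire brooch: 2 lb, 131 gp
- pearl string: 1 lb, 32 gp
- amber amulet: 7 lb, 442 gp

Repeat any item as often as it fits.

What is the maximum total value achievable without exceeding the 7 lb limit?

442

Greedy by ratio would take 3×sapphire brooch + pearl string: 7 lb used, total 425.
Dropping 3×sapphire brooch and pearl string frees 7 lb; slotting in amber amulet (7 lb) lifts the total to 442 at 7 lb.
That's the maximum — no swap from here does better than 442.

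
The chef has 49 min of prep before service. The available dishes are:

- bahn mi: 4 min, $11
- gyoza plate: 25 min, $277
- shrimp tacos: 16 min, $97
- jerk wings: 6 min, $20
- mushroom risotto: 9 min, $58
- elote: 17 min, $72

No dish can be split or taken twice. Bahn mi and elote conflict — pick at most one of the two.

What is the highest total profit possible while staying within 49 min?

394

The ratio heuristic lands on bahn mi + gyoza plate + jerk wings + mushroom risotto (366) but leaves 5 min idle.
Dropping bahn mi and mushroom risotto frees 13 min; slotting in shrimp tacos (16 min) lifts the total to 394 at 47 min.
No other feasible combination exceeds 394.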